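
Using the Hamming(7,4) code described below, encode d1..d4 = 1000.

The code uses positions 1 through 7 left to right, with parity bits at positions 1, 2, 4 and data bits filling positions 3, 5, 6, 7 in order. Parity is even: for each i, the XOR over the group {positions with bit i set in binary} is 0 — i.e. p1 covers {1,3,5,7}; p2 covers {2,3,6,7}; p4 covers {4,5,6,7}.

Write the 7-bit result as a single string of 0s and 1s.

Place data at non-parity positions: p1 p2 1 p4 0 0 0
p1 (pos 1,3,5,7): XOR of data positions = 1⊕0⊕0 = 1
p2 (pos 2,3,6,7): XOR of data positions = 1⊕0⊕0 = 1
p4 (pos 4,5,6,7): XOR of data positions = 0⊕0⊕0 = 0
Codeword: 1110000

1110000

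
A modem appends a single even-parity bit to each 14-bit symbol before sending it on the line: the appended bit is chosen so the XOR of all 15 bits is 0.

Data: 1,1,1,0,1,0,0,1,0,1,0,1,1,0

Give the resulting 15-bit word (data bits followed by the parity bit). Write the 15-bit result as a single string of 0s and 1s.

XOR of the 14 data bits: 1⊕1⊕1⊕0⊕1⊕0⊕0⊕1⊕0⊕1⊕0⊕1⊕1⊕0 = 0
Parity bit = 0 (so all 15 bits XOR to 0).

111010010101100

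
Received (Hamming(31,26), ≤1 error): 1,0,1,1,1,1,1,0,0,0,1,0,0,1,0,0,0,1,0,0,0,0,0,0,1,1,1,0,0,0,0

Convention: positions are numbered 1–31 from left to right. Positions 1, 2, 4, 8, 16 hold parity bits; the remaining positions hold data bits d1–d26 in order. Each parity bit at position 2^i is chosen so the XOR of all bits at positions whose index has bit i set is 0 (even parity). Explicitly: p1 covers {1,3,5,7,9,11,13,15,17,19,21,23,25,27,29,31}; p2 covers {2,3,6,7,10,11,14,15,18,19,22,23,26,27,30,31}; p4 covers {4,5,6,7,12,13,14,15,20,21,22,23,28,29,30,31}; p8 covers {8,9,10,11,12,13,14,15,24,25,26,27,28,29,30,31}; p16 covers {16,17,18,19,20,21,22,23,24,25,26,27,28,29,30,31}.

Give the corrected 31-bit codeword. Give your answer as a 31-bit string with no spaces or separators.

1011111000101100010000001110000

s1 (pos 1,3,5,7,9,11,13,15,17,19,21,23,25,27,29,31): 1⊕1⊕1⊕1⊕0⊕1⊕0⊕0⊕0⊕0⊕0⊕0⊕1⊕1⊕0⊕0 = 1
s2 (pos 2,3,6,7,10,11,14,15,18,19,22,23,26,27,30,31): 0⊕1⊕1⊕1⊕0⊕1⊕1⊕0⊕1⊕0⊕0⊕0⊕1⊕1⊕0⊕0 = 0
s4 (pos 4,5,6,7,12,13,14,15,20,21,22,23,28,29,30,31): 1⊕1⊕1⊕1⊕0⊕0⊕1⊕0⊕0⊕0⊕0⊕0⊕0⊕0⊕0⊕0 = 1
s8 (pos 8,9,10,11,12,13,14,15,24,25,26,27,28,29,30,31): 0⊕0⊕0⊕1⊕0⊕0⊕1⊕0⊕0⊕1⊕1⊕1⊕0⊕0⊕0⊕0 = 1
s16 (pos 16,17,18,19,20,21,22,23,24,25,26,27,28,29,30,31): 0⊕0⊕1⊕0⊕0⊕0⊕0⊕0⊕0⊕1⊕1⊕1⊕0⊕0⊕0⊕0 = 0
Syndrome s16…s1 = 01101 → error at position 13.
Flip position 13: 1011111000100100010000001110000 → 1011111000101100010000001110000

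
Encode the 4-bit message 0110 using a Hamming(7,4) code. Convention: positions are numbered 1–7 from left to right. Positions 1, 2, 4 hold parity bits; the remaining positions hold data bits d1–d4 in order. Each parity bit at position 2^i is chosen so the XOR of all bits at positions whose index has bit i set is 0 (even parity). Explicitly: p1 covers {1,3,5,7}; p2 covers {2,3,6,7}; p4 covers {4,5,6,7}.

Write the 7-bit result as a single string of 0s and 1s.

Place data at non-parity positions: p1 p2 0 p4 1 1 0
p1 (pos 1,3,5,7): XOR of data positions = 0⊕1⊕0 = 1
p2 (pos 2,3,6,7): XOR of data positions = 0⊕1⊕0 = 1
p4 (pos 4,5,6,7): XOR of data positions = 1⊕1⊕0 = 0
Codeword: 1100110

1100110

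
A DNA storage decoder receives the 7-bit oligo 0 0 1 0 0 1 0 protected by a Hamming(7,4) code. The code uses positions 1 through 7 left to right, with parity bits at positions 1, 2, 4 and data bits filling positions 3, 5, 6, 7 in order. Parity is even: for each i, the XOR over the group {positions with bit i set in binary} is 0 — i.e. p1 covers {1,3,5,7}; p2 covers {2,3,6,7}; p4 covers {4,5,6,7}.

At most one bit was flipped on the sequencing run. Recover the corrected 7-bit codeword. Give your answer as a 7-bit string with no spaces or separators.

0010110

s1 (pos 1,3,5,7): 0⊕1⊕0⊕0 = 1
s2 (pos 2,3,6,7): 0⊕1⊕1⊕0 = 0
s4 (pos 4,5,6,7): 0⊕0⊕1⊕0 = 1
Syndrome s4…s1 = 101 → error at position 5.
Flip position 5: 0010010 → 0010110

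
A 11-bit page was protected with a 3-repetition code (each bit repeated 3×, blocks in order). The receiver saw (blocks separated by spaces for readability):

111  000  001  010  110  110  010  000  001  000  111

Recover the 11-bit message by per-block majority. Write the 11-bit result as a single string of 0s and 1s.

Block 1 (111): 3 ones → 1
Block 2 (000): 0 ones → 0
Block 3 (001): 1 one → 0
Block 4 (010): 1 one → 0
Block 5 (110): 2 ones → 1
Block 6 (110): 2 ones → 1
Block 7 (010): 1 one → 0
Block 8 (000): 0 ones → 0
Block 9 (001): 1 one → 0
Block 10 (000): 0 ones → 0
Block 11 (111): 3 ones → 1

10001100001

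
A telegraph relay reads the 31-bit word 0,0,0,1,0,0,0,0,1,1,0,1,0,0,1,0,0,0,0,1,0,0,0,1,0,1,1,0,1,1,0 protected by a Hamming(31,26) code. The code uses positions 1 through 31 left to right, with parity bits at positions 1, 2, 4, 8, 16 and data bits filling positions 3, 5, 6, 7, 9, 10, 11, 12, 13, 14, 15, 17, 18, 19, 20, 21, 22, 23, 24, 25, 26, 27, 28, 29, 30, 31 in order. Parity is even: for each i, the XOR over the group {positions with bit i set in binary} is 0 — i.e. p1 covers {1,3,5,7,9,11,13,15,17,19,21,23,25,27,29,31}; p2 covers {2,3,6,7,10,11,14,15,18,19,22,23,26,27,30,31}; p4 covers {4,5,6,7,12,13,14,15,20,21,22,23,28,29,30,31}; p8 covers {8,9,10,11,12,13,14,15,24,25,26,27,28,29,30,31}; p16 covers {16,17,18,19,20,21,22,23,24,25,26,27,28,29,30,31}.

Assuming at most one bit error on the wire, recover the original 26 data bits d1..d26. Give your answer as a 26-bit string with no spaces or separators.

s1 (pos 1,3,5,7,9,11,13,15,17,19,21,23,25,27,29,31): 0⊕0⊕0⊕0⊕1⊕0⊕0⊕1⊕0⊕0⊕0⊕0⊕0⊕1⊕1⊕0 = 0
s2 (pos 2,3,6,7,10,11,14,15,18,19,22,23,26,27,30,31): 0⊕0⊕0⊕0⊕1⊕0⊕0⊕1⊕0⊕0⊕0⊕0⊕1⊕1⊕1⊕0 = 1
s4 (pos 4,5,6,7,12,13,14,15,20,21,22,23,28,29,30,31): 1⊕0⊕0⊕0⊕1⊕0⊕0⊕1⊕1⊕0⊕0⊕0⊕0⊕1⊕1⊕0 = 0
s8 (pos 8,9,10,11,12,13,14,15,24,25,26,27,28,29,30,31): 0⊕1⊕1⊕0⊕1⊕0⊕0⊕1⊕1⊕0⊕1⊕1⊕0⊕1⊕1⊕0 = 1
s16 (pos 16,17,18,19,20,21,22,23,24,25,26,27,28,29,30,31): 0⊕0⊕0⊕0⊕1⊕0⊕0⊕0⊕1⊕0⊕1⊕1⊕0⊕1⊕1⊕0 = 0
Syndrome s16…s1 = 01010 → error at position 10.
Flip position 10: 0001000011010010000100010110110 → 0001000010010010000100010110110
Read data bits from positions 3,5,6,7,9,10,11,12,13,14,15,17,18,19,20,21,22,23,24,25,26,27,28,29,30,31: 00001001001000100010110110

00001001001000100010110110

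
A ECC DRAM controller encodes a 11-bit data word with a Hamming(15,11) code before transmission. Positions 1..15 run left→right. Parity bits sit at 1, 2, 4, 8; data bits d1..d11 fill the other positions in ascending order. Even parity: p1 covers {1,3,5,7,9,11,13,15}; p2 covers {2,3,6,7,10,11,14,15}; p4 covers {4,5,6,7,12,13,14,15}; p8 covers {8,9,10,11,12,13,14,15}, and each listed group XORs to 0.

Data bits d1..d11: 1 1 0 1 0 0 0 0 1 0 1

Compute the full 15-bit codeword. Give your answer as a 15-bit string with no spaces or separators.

111010100000101

Place data at non-parity positions: p1 p2 1 p4 1 0 1 p8 0 0 0 0 1 0 1
p1 (pos 1,3,5,7,9,11,13,15): XOR of data positions = 1⊕1⊕1⊕0⊕0⊕1⊕1 = 1
p2 (pos 2,3,6,7,10,11,14,15): XOR of data positions = 1⊕0⊕1⊕0⊕0⊕0⊕1 = 1
p4 (pos 4,5,6,7,12,13,14,15): XOR of data positions = 1⊕0⊕1⊕0⊕1⊕0⊕1 = 0
p8 (pos 8,9,10,11,12,13,14,15): XOR of data positions = 0⊕0⊕0⊕0⊕1⊕0⊕1 = 0
Codeword: 111010100000101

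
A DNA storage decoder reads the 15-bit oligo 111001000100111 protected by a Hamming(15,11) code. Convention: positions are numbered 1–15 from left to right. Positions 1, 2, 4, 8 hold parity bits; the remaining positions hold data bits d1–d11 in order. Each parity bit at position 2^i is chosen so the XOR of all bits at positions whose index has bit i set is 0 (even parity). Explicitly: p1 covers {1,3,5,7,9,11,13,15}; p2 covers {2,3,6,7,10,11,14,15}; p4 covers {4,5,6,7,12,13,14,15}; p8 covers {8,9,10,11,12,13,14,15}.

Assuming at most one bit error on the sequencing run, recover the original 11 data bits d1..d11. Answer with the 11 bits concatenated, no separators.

s1 (pos 1,3,5,7,9,11,13,15): 1⊕1⊕0⊕0⊕0⊕0⊕1⊕1 = 0
s2 (pos 2,3,6,7,10,11,14,15): 1⊕1⊕1⊕0⊕1⊕0⊕1⊕1 = 0
s4 (pos 4,5,6,7,12,13,14,15): 0⊕0⊕1⊕0⊕0⊕1⊕1⊕1 = 0
s8 (pos 8,9,10,11,12,13,14,15): 0⊕0⊕1⊕0⊕0⊕1⊕1⊕1 = 0
Syndrome s8…s1 = 0000 → no error.
Read data bits from positions 3,5,6,7,9,10,11,12,13,14,15: 10100100111

10100100111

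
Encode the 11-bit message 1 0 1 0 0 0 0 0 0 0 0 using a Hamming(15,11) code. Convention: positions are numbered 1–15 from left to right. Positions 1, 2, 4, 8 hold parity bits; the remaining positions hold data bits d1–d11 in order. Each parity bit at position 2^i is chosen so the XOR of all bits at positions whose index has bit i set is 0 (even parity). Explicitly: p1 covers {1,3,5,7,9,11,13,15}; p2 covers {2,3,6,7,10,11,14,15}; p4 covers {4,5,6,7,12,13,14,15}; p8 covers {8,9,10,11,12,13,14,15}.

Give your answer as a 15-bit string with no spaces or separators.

101101000000000

Place data at non-parity positions: p1 p2 1 p4 0 1 0 p8 0 0 0 0 0 0 0
p1 (pos 1,3,5,7,9,11,13,15): XOR of data positions = 1⊕0⊕0⊕0⊕0⊕0⊕0 = 1
p2 (pos 2,3,6,7,10,11,14,15): XOR of data positions = 1⊕1⊕0⊕0⊕0⊕0⊕0 = 0
p4 (pos 4,5,6,7,12,13,14,15): XOR of data positions = 0⊕1⊕0⊕0⊕0⊕0⊕0 = 1
p8 (pos 8,9,10,11,12,13,14,15): XOR of data positions = 0⊕0⊕0⊕0⊕0⊕0⊕0 = 0
Codeword: 101101000000000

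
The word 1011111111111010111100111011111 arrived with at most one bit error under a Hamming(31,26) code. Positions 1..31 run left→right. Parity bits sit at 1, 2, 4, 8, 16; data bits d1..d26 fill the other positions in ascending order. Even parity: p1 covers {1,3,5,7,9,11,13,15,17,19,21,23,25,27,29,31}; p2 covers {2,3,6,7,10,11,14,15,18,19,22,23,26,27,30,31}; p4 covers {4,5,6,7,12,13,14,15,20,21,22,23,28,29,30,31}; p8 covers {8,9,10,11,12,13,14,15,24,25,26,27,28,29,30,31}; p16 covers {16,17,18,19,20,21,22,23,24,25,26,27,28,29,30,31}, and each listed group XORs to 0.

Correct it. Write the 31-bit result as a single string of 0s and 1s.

s1 (pos 1,3,5,7,9,11,13,15,17,19,21,23,25,27,29,31): 1⊕1⊕1⊕1⊕1⊕1⊕1⊕1⊕1⊕1⊕0⊕1⊕1⊕1⊕1⊕1 = 1
s2 (pos 2,3,6,7,10,11,14,15,18,19,22,23,26,27,30,31): 0⊕1⊕1⊕1⊕1⊕1⊕0⊕1⊕1⊕1⊕0⊕1⊕0⊕1⊕1⊕1 = 0
s4 (pos 4,5,6,7,12,13,14,15,20,21,22,23,28,29,30,31): 1⊕1⊕1⊕1⊕1⊕1⊕0⊕1⊕1⊕0⊕0⊕1⊕1⊕1⊕1⊕1 = 1
s8 (pos 8,9,10,11,12,13,14,15,24,25,26,27,28,29,30,31): 1⊕1⊕1⊕1⊕1⊕1⊕0⊕1⊕1⊕1⊕0⊕1⊕1⊕1⊕1⊕1 = 0
s16 (pos 16,17,18,19,20,21,22,23,24,25,26,27,28,29,30,31): 0⊕1⊕1⊕1⊕1⊕0⊕0⊕1⊕1⊕1⊕0⊕1⊕1⊕1⊕1⊕1 = 0
Syndrome s16…s1 = 00101 → error at position 5.
Flip position 5: 1011111111111010111100111011111 → 1011011111111010111100111011111

1011011111111010111100111011111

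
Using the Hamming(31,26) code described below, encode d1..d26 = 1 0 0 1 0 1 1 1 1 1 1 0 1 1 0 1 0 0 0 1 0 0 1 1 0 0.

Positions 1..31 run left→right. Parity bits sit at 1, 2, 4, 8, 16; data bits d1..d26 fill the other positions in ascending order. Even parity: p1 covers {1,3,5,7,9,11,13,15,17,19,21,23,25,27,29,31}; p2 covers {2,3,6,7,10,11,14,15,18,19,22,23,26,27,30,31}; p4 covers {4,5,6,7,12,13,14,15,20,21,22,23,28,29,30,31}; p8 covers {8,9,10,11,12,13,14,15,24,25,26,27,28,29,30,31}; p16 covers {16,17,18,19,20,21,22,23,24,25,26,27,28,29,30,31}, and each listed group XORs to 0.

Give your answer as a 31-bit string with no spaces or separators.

Place data at non-parity positions: p1 p2 1 p4 0 0 1 p8 0 1 1 1 1 1 1 p16 0 1 1 0 1 0 0 0 1 0 0 1 1 0 0
p1 (pos 1,3,5,7,9,11,13,15,17,19,21,23,25,27,29,31): XOR of data positions = 1⊕0⊕1⊕0⊕1⊕1⊕1⊕0⊕1⊕1⊕0⊕1⊕0⊕1⊕0 = 1
p2 (pos 2,3,6,7,10,11,14,15,18,19,22,23,26,27,30,31): XOR of data positions = 1⊕0⊕1⊕1⊕1⊕1⊕1⊕1⊕1⊕0⊕0⊕0⊕0⊕0⊕0 = 0
p4 (pos 4,5,6,7,12,13,14,15,20,21,22,23,28,29,30,31): XOR of data positions = 0⊕0⊕1⊕1⊕1⊕1⊕1⊕0⊕1⊕0⊕0⊕1⊕1⊕0⊕0 = 0
p8 (pos 8,9,10,11,12,13,14,15,24,25,26,27,28,29,30,31): XOR of data positions = 0⊕1⊕1⊕1⊕1⊕1⊕1⊕0⊕1⊕0⊕0⊕1⊕1⊕0⊕0 = 1
p16 (pos 16,17,18,19,20,21,22,23,24,25,26,27,28,29,30,31): XOR of data positions = 0⊕1⊕1⊕0⊕1⊕0⊕0⊕0⊕1⊕0⊕0⊕1⊕1⊕0⊕0 = 0
Codeword: 1010001101111110011010001001100

1010001101111110011010001001100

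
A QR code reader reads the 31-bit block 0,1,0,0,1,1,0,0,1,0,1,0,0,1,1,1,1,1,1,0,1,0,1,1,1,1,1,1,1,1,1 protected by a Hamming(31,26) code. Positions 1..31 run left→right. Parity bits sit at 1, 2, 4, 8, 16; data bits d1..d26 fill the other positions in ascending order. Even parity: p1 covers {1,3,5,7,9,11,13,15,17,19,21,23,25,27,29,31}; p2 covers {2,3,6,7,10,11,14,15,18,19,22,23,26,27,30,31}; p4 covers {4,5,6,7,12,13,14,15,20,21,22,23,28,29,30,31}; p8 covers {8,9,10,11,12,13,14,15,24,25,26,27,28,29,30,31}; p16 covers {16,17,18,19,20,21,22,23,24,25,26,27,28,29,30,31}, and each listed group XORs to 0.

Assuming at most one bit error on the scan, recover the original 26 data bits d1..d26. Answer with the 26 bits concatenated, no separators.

01101010011111010111111111

s1 (pos 1,3,5,7,9,11,13,15,17,19,21,23,25,27,29,31): 0⊕0⊕1⊕0⊕1⊕1⊕0⊕1⊕1⊕1⊕1⊕1⊕1⊕1⊕1⊕1 = 0
s2 (pos 2,3,6,7,10,11,14,15,18,19,22,23,26,27,30,31): 1⊕0⊕1⊕0⊕0⊕1⊕1⊕1⊕1⊕1⊕0⊕1⊕1⊕1⊕1⊕1 = 0
s4 (pos 4,5,6,7,12,13,14,15,20,21,22,23,28,29,30,31): 0⊕1⊕1⊕0⊕0⊕0⊕1⊕1⊕0⊕1⊕0⊕1⊕1⊕1⊕1⊕1 = 0
s8 (pos 8,9,10,11,12,13,14,15,24,25,26,27,28,29,30,31): 0⊕1⊕0⊕1⊕0⊕0⊕1⊕1⊕1⊕1⊕1⊕1⊕1⊕1⊕1⊕1 = 0
s16 (pos 16,17,18,19,20,21,22,23,24,25,26,27,28,29,30,31): 1⊕1⊕1⊕1⊕0⊕1⊕0⊕1⊕1⊕1⊕1⊕1⊕1⊕1⊕1⊕1 = 0
Syndrome s16…s1 = 00000 → no error.
Read data bits from positions 3,5,6,7,9,10,11,12,13,14,15,17,18,19,20,21,22,23,24,25,26,27,28,29,30,31: 01101010011111010111111111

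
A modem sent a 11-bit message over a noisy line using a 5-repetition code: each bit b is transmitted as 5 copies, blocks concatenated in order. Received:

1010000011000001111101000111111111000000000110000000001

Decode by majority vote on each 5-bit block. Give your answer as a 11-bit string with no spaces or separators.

Block 1 (10100): 2 ones → 0
Block 2 (00011): 2 ones → 0
Block 3 (00000): 0 ones → 0
Block 4 (11111): 5 ones → 1
Block 5 (01000): 1 one → 0
Block 6 (11111): 5 ones → 1
Block 7 (11110): 4 ones → 1
Block 8 (00000): 0 ones → 0
Block 9 (00011): 2 ones → 0
Block 10 (00000): 0 ones → 0
Block 11 (00001): 1 one → 0

00010110000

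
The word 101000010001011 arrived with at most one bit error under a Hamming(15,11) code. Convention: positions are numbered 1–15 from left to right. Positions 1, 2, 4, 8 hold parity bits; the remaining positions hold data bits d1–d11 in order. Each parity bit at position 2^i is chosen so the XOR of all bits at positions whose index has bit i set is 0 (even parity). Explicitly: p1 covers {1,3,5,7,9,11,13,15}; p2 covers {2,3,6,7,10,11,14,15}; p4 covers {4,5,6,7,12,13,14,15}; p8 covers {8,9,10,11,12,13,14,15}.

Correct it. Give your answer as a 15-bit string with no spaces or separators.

s1 (pos 1,3,5,7,9,11,13,15): 1⊕1⊕0⊕0⊕0⊕0⊕0⊕1 = 1
s2 (pos 2,3,6,7,10,11,14,15): 0⊕1⊕0⊕0⊕0⊕0⊕1⊕1 = 1
s4 (pos 4,5,6,7,12,13,14,15): 0⊕0⊕0⊕0⊕1⊕0⊕1⊕1 = 1
s8 (pos 8,9,10,11,12,13,14,15): 1⊕0⊕0⊕0⊕1⊕0⊕1⊕1 = 0
Syndrome s8…s1 = 0111 → error at position 7.
Flip position 7: 101000010001011 → 101000110001011

101000110001011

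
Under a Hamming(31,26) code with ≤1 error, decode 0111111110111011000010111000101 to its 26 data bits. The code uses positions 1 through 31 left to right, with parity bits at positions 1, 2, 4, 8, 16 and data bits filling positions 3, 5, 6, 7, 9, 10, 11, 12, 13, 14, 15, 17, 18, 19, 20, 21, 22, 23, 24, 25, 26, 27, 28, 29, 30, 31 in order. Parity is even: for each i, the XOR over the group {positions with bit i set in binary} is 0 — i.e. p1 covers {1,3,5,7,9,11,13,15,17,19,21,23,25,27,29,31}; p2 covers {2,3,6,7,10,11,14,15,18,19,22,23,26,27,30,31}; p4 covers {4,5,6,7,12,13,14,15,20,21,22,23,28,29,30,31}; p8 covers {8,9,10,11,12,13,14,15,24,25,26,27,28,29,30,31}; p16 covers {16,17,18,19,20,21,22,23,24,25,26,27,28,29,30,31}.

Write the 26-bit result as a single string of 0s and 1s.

11111011101000110111000101

s1 (pos 1,3,5,7,9,11,13,15,17,19,21,23,25,27,29,31): 0⊕1⊕1⊕1⊕1⊕1⊕1⊕1⊕0⊕0⊕1⊕1⊕1⊕0⊕1⊕1 = 0
s2 (pos 2,3,6,7,10,11,14,15,18,19,22,23,26,27,30,31): 1⊕1⊕1⊕1⊕0⊕1⊕0⊕1⊕0⊕0⊕0⊕1⊕0⊕0⊕0⊕1 = 0
s4 (pos 4,5,6,7,12,13,14,15,20,21,22,23,28,29,30,31): 1⊕1⊕1⊕1⊕1⊕1⊕0⊕1⊕0⊕1⊕0⊕1⊕0⊕1⊕0⊕1 = 1
s8 (pos 8,9,10,11,12,13,14,15,24,25,26,27,28,29,30,31): 1⊕1⊕0⊕1⊕1⊕1⊕0⊕1⊕1⊕1⊕0⊕0⊕0⊕1⊕0⊕1 = 0
s16 (pos 16,17,18,19,20,21,22,23,24,25,26,27,28,29,30,31): 1⊕0⊕0⊕0⊕0⊕1⊕0⊕1⊕1⊕1⊕0⊕0⊕0⊕1⊕0⊕1 = 1
Syndrome s16…s1 = 10100 → error at position 20.
Flip position 20: 0111111110111011000010111000101 → 0111111110111011000110111000101
Read data bits from positions 3,5,6,7,9,10,11,12,13,14,15,17,18,19,20,21,22,23,24,25,26,27,28,29,30,31: 11111011101000110111000101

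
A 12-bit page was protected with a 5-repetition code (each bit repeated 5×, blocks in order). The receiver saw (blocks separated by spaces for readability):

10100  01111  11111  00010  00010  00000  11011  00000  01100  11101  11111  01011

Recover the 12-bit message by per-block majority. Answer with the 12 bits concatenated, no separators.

Block 1 (10100): 2 ones → 0
Block 2 (01111): 4 ones → 1
Block 3 (11111): 5 ones → 1
Block 4 (00010): 1 one → 0
Block 5 (00010): 1 one → 0
Block 6 (00000): 0 ones → 0
Block 7 (11011): 4 ones → 1
Block 8 (00000): 0 ones → 0
Block 9 (01100): 2 ones → 0
Block 10 (11101): 4 ones → 1
Block 11 (11111): 5 ones → 1
Block 12 (01011): 3 ones → 1

011000100111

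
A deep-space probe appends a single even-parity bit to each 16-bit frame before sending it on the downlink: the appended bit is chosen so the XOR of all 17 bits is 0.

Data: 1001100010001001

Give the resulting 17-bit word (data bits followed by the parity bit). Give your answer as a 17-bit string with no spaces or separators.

10011000100010010

XOR of the 16 data bits: 1⊕0⊕0⊕1⊕1⊕0⊕0⊕0⊕1⊕0⊕0⊕0⊕1⊕0⊕0⊕1 = 0
Parity bit = 0 (so all 17 bits XOR to 0).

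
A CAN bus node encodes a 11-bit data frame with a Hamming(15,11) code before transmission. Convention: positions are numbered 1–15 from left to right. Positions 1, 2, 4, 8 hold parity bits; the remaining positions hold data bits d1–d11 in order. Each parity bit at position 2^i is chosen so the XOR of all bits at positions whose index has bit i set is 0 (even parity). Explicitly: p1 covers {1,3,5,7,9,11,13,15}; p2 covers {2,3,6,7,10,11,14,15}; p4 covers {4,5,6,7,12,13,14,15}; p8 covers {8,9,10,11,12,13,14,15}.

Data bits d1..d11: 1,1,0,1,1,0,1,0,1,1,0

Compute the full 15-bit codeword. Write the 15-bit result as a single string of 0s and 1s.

Place data at non-parity positions: p1 p2 1 p4 1 0 1 p8 1 0 1 0 1 1 0
p1 (pos 1,3,5,7,9,11,13,15): XOR of data positions = 1⊕1⊕1⊕1⊕1⊕1⊕0 = 0
p2 (pos 2,3,6,7,10,11,14,15): XOR of data positions = 1⊕0⊕1⊕0⊕1⊕1⊕0 = 0
p4 (pos 4,5,6,7,12,13,14,15): XOR of data positions = 1⊕0⊕1⊕0⊕1⊕1⊕0 = 0
p8 (pos 8,9,10,11,12,13,14,15): XOR of data positions = 1⊕0⊕1⊕0⊕1⊕1⊕0 = 0
Codeword: 001010101010110

001010101010110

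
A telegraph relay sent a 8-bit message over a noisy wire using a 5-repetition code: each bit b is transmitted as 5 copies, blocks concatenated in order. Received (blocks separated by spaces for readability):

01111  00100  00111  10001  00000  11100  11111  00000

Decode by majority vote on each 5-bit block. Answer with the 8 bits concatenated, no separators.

10100110

Block 1 (01111): 4 ones → 1
Block 2 (00100): 1 one → 0
Block 3 (00111): 3 ones → 1
Block 4 (10001): 2 ones → 0
Block 5 (00000): 0 ones → 0
Block 6 (11100): 3 ones → 1
Block 7 (11111): 5 ones → 1
Block 8 (00000): 0 ones → 0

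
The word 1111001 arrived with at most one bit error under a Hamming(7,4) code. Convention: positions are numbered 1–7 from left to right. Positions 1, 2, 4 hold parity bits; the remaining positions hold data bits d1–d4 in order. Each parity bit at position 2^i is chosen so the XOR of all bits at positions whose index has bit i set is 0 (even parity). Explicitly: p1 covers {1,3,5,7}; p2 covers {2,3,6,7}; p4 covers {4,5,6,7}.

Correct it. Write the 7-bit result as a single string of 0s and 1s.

s1 (pos 1,3,5,7): 1⊕1⊕0⊕1 = 1
s2 (pos 2,3,6,7): 1⊕1⊕0⊕1 = 1
s4 (pos 4,5,6,7): 1⊕0⊕0⊕1 = 0
Syndrome s4…s1 = 011 → error at position 3.
Flip position 3: 1111001 → 1101001

1101001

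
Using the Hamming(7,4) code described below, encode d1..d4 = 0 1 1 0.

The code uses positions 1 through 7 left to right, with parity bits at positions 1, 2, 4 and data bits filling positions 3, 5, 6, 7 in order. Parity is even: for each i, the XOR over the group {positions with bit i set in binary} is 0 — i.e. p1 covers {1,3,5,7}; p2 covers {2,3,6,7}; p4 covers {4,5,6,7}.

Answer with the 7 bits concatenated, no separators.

1100110

Place data at non-parity positions: p1 p2 0 p4 1 1 0
p1 (pos 1,3,5,7): XOR of data positions = 0⊕1⊕0 = 1
p2 (pos 2,3,6,7): XOR of data positions = 0⊕1⊕0 = 1
p4 (pos 4,5,6,7): XOR of data positions = 1⊕1⊕0 = 0
Codeword: 1100110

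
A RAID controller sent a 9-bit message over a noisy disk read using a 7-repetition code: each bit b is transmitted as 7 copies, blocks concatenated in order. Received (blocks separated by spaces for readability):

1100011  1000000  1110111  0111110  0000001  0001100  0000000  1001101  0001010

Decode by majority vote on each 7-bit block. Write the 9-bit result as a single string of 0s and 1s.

101100010

Block 1 (1100011): 4 ones → 1
Block 2 (1000000): 1 one → 0
Block 3 (1110111): 6 ones → 1
Block 4 (0111110): 5 ones → 1
Block 5 (0000001): 1 one → 0
Block 6 (0001100): 2 ones → 0
Block 7 (0000000): 0 ones → 0
Block 8 (1001101): 4 ones → 1
Block 9 (0001010): 2 ones → 0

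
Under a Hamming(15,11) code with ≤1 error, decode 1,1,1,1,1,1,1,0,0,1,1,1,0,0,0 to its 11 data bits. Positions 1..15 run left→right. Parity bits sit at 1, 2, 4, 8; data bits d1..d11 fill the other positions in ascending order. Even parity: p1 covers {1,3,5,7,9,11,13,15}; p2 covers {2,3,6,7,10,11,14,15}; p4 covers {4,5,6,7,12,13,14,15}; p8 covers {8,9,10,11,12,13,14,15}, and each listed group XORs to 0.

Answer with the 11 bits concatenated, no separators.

s1 (pos 1,3,5,7,9,11,13,15): 1⊕1⊕1⊕1⊕0⊕1⊕0⊕0 = 1
s2 (pos 2,3,6,7,10,11,14,15): 1⊕1⊕1⊕1⊕1⊕1⊕0⊕0 = 0
s4 (pos 4,5,6,7,12,13,14,15): 1⊕1⊕1⊕1⊕1⊕0⊕0⊕0 = 1
s8 (pos 8,9,10,11,12,13,14,15): 0⊕0⊕1⊕1⊕1⊕0⊕0⊕0 = 1
Syndrome s8…s1 = 1101 → error at position 13.
Flip position 13: 111111100111000 → 111111100111100
Read data bits from positions 3,5,6,7,9,10,11,12,13,14,15: 11110111100

11110111100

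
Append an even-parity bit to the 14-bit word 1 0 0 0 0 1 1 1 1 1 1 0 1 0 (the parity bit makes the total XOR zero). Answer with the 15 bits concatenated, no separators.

XOR of the 14 data bits: 1⊕0⊕0⊕0⊕0⊕1⊕1⊕1⊕1⊕1⊕1⊕0⊕1⊕0 = 0
Parity bit = 0 (so all 15 bits XOR to 0).

100001111110100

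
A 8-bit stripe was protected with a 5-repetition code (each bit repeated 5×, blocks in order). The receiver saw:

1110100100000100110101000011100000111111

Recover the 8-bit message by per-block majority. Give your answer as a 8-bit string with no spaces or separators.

Block 1 (11101): 4 ones → 1
Block 2 (00100): 1 one → 0
Block 3 (00010): 1 one → 0
Block 4 (01101): 3 ones → 1
Block 5 (01000): 1 one → 0
Block 6 (01110): 3 ones → 1
Block 7 (00001): 1 one → 0
Block 8 (11111): 5 ones → 1

10010101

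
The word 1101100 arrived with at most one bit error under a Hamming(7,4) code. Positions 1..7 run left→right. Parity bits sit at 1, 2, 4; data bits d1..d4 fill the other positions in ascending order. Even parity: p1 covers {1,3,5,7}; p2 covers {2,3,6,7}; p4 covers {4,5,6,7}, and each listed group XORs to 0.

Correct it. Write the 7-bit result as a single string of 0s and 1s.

s1 (pos 1,3,5,7): 1⊕0⊕1⊕0 = 0
s2 (pos 2,3,6,7): 1⊕0⊕0⊕0 = 1
s4 (pos 4,5,6,7): 1⊕1⊕0⊕0 = 0
Syndrome s4…s1 = 010 → error at position 2.
Flip position 2: 1101100 → 1001100

1001100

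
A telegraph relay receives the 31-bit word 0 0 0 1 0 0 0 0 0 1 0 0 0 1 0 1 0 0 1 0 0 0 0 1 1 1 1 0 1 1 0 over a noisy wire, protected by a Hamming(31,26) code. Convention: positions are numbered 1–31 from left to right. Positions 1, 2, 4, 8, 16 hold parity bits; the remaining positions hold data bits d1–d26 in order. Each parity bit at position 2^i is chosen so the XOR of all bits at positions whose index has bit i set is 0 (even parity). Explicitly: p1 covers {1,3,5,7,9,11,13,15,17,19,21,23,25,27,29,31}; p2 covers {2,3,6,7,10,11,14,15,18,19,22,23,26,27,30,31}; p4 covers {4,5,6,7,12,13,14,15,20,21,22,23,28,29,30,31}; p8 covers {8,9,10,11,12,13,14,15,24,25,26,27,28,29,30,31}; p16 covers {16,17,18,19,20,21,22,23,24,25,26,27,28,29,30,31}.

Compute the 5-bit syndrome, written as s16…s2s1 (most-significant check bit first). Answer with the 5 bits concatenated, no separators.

00000

s1 (pos 1,3,5,7,9,11,13,15,17,19,21,23,25,27,29,31): 0⊕0⊕0⊕0⊕0⊕0⊕0⊕0⊕0⊕1⊕0⊕0⊕1⊕1⊕1⊕0 = 0
s2 (pos 2,3,6,7,10,11,14,15,18,19,22,23,26,27,30,31): 0⊕0⊕0⊕0⊕1⊕0⊕1⊕0⊕0⊕1⊕0⊕0⊕1⊕1⊕1⊕0 = 0
s4 (pos 4,5,6,7,12,13,14,15,20,21,22,23,28,29,30,31): 1⊕0⊕0⊕0⊕0⊕0⊕1⊕0⊕0⊕0⊕0⊕0⊕0⊕1⊕1⊕0 = 0
s8 (pos 8,9,10,11,12,13,14,15,24,25,26,27,28,29,30,31): 0⊕0⊕1⊕0⊕0⊕0⊕1⊕0⊕1⊕1⊕1⊕1⊕0⊕1⊕1⊕0 = 0
s16 (pos 16,17,18,19,20,21,22,23,24,25,26,27,28,29,30,31): 1⊕0⊕0⊕1⊕0⊕0⊕0⊕0⊕1⊕1⊕1⊕1⊕0⊕1⊕1⊕0 = 0
Syndrome s16…s1 = 00000 → no error.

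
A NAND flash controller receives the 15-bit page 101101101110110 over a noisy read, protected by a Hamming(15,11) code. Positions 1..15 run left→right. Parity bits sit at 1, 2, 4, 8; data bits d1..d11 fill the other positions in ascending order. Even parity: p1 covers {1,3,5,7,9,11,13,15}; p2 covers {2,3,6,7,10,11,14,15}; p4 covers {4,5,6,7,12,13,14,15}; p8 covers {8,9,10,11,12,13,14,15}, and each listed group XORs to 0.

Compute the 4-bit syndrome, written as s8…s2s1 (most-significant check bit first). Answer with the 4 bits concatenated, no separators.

s1 (pos 1,3,5,7,9,11,13,15): 1⊕1⊕0⊕1⊕1⊕1⊕1⊕0 = 0
s2 (pos 2,3,6,7,10,11,14,15): 0⊕1⊕1⊕1⊕1⊕1⊕1⊕0 = 0
s4 (pos 4,5,6,7,12,13,14,15): 1⊕0⊕1⊕1⊕0⊕1⊕1⊕0 = 1
s8 (pos 8,9,10,11,12,13,14,15): 0⊕1⊕1⊕1⊕0⊕1⊕1⊕0 = 1
Syndrome s8…s1 = 1100 → error at position 12.

1100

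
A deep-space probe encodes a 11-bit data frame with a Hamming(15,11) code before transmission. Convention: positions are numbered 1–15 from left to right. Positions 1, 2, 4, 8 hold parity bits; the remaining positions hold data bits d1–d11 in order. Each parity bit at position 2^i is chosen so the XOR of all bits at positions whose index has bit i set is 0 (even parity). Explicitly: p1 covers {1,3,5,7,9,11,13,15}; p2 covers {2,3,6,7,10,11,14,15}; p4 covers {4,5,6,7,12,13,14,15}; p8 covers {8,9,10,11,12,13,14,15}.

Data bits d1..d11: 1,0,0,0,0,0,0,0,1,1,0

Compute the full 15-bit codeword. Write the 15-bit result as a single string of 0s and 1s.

001000000000110

Place data at non-parity positions: p1 p2 1 p4 0 0 0 p8 0 0 0 0 1 1 0
p1 (pos 1,3,5,7,9,11,13,15): XOR of data positions = 1⊕0⊕0⊕0⊕0⊕1⊕0 = 0
p2 (pos 2,3,6,7,10,11,14,15): XOR of data positions = 1⊕0⊕0⊕0⊕0⊕1⊕0 = 0
p4 (pos 4,5,6,7,12,13,14,15): XOR of data positions = 0⊕0⊕0⊕0⊕1⊕1⊕0 = 0
p8 (pos 8,9,10,11,12,13,14,15): XOR of data positions = 0⊕0⊕0⊕0⊕1⊕1⊕0 = 0
Codeword: 001000000000110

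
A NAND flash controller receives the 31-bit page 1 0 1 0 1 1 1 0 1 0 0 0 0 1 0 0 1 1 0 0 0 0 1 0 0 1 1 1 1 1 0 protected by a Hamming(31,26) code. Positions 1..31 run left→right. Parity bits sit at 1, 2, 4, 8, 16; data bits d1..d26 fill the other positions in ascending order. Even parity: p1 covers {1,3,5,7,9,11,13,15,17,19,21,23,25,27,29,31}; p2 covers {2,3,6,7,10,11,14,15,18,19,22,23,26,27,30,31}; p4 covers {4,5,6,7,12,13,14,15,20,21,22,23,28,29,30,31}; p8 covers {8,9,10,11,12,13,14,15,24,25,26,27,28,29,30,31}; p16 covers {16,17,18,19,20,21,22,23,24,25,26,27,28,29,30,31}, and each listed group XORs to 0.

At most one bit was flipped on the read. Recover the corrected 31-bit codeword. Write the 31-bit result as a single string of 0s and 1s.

1010111010100100110000100111110

s1 (pos 1,3,5,7,9,11,13,15,17,19,21,23,25,27,29,31): 1⊕1⊕1⊕1⊕1⊕0⊕0⊕0⊕1⊕0⊕0⊕1⊕0⊕1⊕1⊕0 = 1
s2 (pos 2,3,6,7,10,11,14,15,18,19,22,23,26,27,30,31): 0⊕1⊕1⊕1⊕0⊕0⊕1⊕0⊕1⊕0⊕0⊕1⊕1⊕1⊕1⊕0 = 1
s4 (pos 4,5,6,7,12,13,14,15,20,21,22,23,28,29,30,31): 0⊕1⊕1⊕1⊕0⊕0⊕1⊕0⊕0⊕0⊕0⊕1⊕1⊕1⊕1⊕0 = 0
s8 (pos 8,9,10,11,12,13,14,15,24,25,26,27,28,29,30,31): 0⊕1⊕0⊕0⊕0⊕0⊕1⊕0⊕0⊕0⊕1⊕1⊕1⊕1⊕1⊕0 = 1
s16 (pos 16,17,18,19,20,21,22,23,24,25,26,27,28,29,30,31): 0⊕1⊕1⊕0⊕0⊕0⊕0⊕1⊕0⊕0⊕1⊕1⊕1⊕1⊕1⊕0 = 0
Syndrome s16…s1 = 01011 → error at position 11.
Flip position 11: 1010111010000100110000100111110 → 1010111010100100110000100111110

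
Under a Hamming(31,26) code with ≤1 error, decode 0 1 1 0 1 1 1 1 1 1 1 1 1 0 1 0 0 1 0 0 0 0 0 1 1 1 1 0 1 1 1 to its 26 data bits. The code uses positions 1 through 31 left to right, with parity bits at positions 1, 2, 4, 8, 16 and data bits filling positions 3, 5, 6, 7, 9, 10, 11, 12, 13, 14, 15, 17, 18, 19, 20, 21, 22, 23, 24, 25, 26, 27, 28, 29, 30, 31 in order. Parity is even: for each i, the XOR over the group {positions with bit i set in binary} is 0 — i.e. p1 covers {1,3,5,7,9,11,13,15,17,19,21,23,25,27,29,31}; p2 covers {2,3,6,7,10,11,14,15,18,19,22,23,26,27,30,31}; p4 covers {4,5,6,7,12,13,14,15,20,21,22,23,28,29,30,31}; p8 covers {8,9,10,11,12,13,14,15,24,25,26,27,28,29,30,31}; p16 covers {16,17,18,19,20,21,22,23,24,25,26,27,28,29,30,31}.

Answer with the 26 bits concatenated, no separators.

s1 (pos 1,3,5,7,9,11,13,15,17,19,21,23,25,27,29,31): 0⊕1⊕1⊕1⊕1⊕1⊕1⊕1⊕0⊕0⊕0⊕0⊕1⊕1⊕1⊕1 = 1
s2 (pos 2,3,6,7,10,11,14,15,18,19,22,23,26,27,30,31): 1⊕1⊕1⊕1⊕1⊕1⊕0⊕1⊕1⊕0⊕0⊕0⊕1⊕1⊕1⊕1 = 0
s4 (pos 4,5,6,7,12,13,14,15,20,21,22,23,28,29,30,31): 0⊕1⊕1⊕1⊕1⊕1⊕0⊕1⊕0⊕0⊕0⊕0⊕0⊕1⊕1⊕1 = 1
s8 (pos 8,9,10,11,12,13,14,15,24,25,26,27,28,29,30,31): 1⊕1⊕1⊕1⊕1⊕1⊕0⊕1⊕1⊕1⊕1⊕1⊕0⊕1⊕1⊕1 = 0
s16 (pos 16,17,18,19,20,21,22,23,24,25,26,27,28,29,30,31): 0⊕0⊕1⊕0⊕0⊕0⊕0⊕0⊕1⊕1⊕1⊕1⊕0⊕1⊕1⊕1 = 0
Syndrome s16…s1 = 00101 → error at position 5.
Flip position 5: 0110111111111010010000011110111 → 0110011111111010010000011110111
Read data bits from positions 3,5,6,7,9,10,11,12,13,14,15,17,18,19,20,21,22,23,24,25,26,27,28,29,30,31: 10111111101010000011110111

10111111101010000011110111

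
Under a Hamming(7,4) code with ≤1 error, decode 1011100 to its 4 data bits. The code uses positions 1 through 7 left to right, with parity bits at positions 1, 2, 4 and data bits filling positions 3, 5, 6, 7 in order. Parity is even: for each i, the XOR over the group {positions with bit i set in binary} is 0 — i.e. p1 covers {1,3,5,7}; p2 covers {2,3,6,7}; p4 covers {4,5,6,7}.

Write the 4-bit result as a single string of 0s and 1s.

s1 (pos 1,3,5,7): 1⊕1⊕1⊕0 = 1
s2 (pos 2,3,6,7): 0⊕1⊕0⊕0 = 1
s4 (pos 4,5,6,7): 1⊕1⊕0⊕0 = 0
Syndrome s4…s1 = 011 → error at position 3.
Flip position 3: 1011100 → 1001100
Read data bits from positions 3,5,6,7: 0100

0100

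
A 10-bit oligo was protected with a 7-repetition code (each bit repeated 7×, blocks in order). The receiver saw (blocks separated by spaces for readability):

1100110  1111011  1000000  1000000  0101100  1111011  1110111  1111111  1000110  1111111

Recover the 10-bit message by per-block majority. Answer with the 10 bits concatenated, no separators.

1100011101

Block 1 (1100110): 4 ones → 1
Block 2 (1111011): 6 ones → 1
Block 3 (1000000): 1 one → 0
Block 4 (1000000): 1 one → 0
Block 5 (0101100): 3 ones → 0
Block 6 (1111011): 6 ones → 1
Block 7 (1110111): 6 ones → 1
Block 8 (1111111): 7 ones → 1
Block 9 (1000110): 3 ones → 0
Block 10 (1111111): 7 ones → 1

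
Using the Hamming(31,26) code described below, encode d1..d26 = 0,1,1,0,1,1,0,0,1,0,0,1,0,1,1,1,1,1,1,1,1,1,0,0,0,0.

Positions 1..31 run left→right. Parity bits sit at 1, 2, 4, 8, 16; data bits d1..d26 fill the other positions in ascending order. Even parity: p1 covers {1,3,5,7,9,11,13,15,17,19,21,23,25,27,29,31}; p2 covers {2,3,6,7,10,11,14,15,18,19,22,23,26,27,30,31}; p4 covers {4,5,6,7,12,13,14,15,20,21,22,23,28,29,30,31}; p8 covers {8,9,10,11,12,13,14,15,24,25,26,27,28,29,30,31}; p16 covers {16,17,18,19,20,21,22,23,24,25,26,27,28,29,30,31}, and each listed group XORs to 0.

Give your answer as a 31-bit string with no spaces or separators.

1101110111001000101111111110000

Place data at non-parity positions: p1 p2 0 p4 1 1 0 p8 1 1 0 0 1 0 0 p16 1 0 1 1 1 1 1 1 1 1 1 0 0 0 0
p1 (pos 1,3,5,7,9,11,13,15,17,19,21,23,25,27,29,31): XOR of data positions = 0⊕1⊕0⊕1⊕0⊕1⊕0⊕1⊕1⊕1⊕1⊕1⊕1⊕0⊕0 = 1
p2 (pos 2,3,6,7,10,11,14,15,18,19,22,23,26,27,30,31): XOR of data positions = 0⊕1⊕0⊕1⊕0⊕0⊕0⊕0⊕1⊕1⊕1⊕1⊕1⊕0⊕0 = 1
p4 (pos 4,5,6,7,12,13,14,15,20,21,22,23,28,29,30,31): XOR of data positions = 1⊕1⊕0⊕0⊕1⊕0⊕0⊕1⊕1⊕1⊕1⊕0⊕0⊕0⊕0 = 1
p8 (pos 8,9,10,11,12,13,14,15,24,25,26,27,28,29,30,31): XOR of data positions = 1⊕1⊕0⊕0⊕1⊕0⊕0⊕1⊕1⊕1⊕1⊕0⊕0⊕0⊕0 = 1
p16 (pos 16,17,18,19,20,21,22,23,24,25,26,27,28,29,30,31): XOR of data positions = 1⊕0⊕1⊕1⊕1⊕1⊕1⊕1⊕1⊕1⊕1⊕0⊕0⊕0⊕0 = 0
Codeword: 1101110111001000101111111110000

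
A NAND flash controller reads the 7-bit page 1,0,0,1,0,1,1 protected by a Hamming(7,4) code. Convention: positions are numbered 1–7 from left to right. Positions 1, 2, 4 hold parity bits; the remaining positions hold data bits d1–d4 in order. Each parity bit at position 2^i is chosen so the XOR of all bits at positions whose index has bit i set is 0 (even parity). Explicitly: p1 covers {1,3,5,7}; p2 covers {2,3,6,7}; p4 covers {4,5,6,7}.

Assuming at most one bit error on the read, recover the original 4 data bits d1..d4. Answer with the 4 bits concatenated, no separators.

0011

s1 (pos 1,3,5,7): 1⊕0⊕0⊕1 = 0
s2 (pos 2,3,6,7): 0⊕0⊕1⊕1 = 0
s4 (pos 4,5,6,7): 1⊕0⊕1⊕1 = 1
Syndrome s4…s1 = 100 → error at position 4.
Flip position 4: 1001011 → 1000011
Read data bits from positions 3,5,6,7: 0011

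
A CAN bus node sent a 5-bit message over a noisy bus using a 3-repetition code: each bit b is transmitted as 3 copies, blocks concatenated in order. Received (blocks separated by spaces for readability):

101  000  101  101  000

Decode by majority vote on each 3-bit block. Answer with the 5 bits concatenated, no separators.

10110

Block 1 (101): 2 ones → 1
Block 2 (000): 0 ones → 0
Block 3 (101): 2 ones → 1
Block 4 (101): 2 ones → 1
Block 5 (000): 0 ones → 0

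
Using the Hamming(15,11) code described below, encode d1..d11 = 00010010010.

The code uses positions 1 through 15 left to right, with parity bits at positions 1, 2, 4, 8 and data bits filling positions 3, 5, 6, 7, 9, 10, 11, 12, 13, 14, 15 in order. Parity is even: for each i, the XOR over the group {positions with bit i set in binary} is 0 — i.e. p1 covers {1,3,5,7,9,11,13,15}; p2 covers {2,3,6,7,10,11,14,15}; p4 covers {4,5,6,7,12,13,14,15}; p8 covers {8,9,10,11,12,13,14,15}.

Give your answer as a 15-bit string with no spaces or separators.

Place data at non-parity positions: p1 p2 0 p4 0 0 1 p8 0 0 1 0 0 1 0
p1 (pos 1,3,5,7,9,11,13,15): XOR of data positions = 0⊕0⊕1⊕0⊕1⊕0⊕0 = 0
p2 (pos 2,3,6,7,10,11,14,15): XOR of data positions = 0⊕0⊕1⊕0⊕1⊕1⊕0 = 1
p4 (pos 4,5,6,7,12,13,14,15): XOR of data positions = 0⊕0⊕1⊕0⊕0⊕1⊕0 = 0
p8 (pos 8,9,10,11,12,13,14,15): XOR of data positions = 0⊕0⊕1⊕0⊕0⊕1⊕0 = 0
Codeword: 010000100010010

010000100010010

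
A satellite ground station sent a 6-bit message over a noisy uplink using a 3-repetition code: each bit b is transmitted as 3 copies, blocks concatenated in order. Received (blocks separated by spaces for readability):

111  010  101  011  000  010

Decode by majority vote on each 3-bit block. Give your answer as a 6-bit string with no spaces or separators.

101100

Block 1 (111): 3 ones → 1
Block 2 (010): 1 one → 0
Block 3 (101): 2 ones → 1
Block 4 (011): 2 ones → 1
Block 5 (000): 0 ones → 0
Block 6 (010): 1 one → 0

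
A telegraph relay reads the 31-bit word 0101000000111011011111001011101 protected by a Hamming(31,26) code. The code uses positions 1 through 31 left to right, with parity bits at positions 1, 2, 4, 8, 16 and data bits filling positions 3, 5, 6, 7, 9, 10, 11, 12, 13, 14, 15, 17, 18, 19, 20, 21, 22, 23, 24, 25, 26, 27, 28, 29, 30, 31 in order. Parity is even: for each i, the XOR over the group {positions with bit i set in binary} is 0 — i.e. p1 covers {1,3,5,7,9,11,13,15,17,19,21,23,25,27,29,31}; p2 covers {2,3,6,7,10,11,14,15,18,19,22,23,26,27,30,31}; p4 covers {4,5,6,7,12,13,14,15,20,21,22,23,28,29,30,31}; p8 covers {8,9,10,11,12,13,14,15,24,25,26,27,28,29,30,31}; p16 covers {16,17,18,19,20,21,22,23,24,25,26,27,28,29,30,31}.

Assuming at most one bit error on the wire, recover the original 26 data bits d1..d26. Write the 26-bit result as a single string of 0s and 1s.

00000011101011111000011101

s1 (pos 1,3,5,7,9,11,13,15,17,19,21,23,25,27,29,31): 0⊕0⊕0⊕0⊕0⊕1⊕1⊕1⊕0⊕1⊕1⊕0⊕1⊕1⊕1⊕1 = 1
s2 (pos 2,3,6,7,10,11,14,15,18,19,22,23,26,27,30,31): 1⊕0⊕0⊕0⊕0⊕1⊕0⊕1⊕1⊕1⊕1⊕0⊕0⊕1⊕0⊕1 = 0
s4 (pos 4,5,6,7,12,13,14,15,20,21,22,23,28,29,30,31): 1⊕0⊕0⊕0⊕1⊕1⊕0⊕1⊕1⊕1⊕1⊕0⊕1⊕1⊕0⊕1 = 0
s8 (pos 8,9,10,11,12,13,14,15,24,25,26,27,28,29,30,31): 0⊕0⊕0⊕1⊕1⊕1⊕0⊕1⊕0⊕1⊕0⊕1⊕1⊕1⊕0⊕1 = 1
s16 (pos 16,17,18,19,20,21,22,23,24,25,26,27,28,29,30,31): 1⊕0⊕1⊕1⊕1⊕1⊕1⊕0⊕0⊕1⊕0⊕1⊕1⊕1⊕0⊕1 = 1
Syndrome s16…s1 = 11001 → error at position 25.
Flip position 25: 0101000000111011011111001011101 → 0101000000111011011111000011101
Read data bits from positions 3,5,6,7,9,10,11,12,13,14,15,17,18,19,20,21,22,23,24,25,26,27,28,29,30,31: 00000011101011111000011101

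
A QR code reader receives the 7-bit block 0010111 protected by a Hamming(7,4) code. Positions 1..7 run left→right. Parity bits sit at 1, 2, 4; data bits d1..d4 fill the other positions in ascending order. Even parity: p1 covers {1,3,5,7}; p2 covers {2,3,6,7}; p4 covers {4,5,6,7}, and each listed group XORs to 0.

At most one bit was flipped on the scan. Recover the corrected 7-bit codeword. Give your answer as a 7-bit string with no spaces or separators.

s1 (pos 1,3,5,7): 0⊕1⊕1⊕1 = 1
s2 (pos 2,3,6,7): 0⊕1⊕1⊕1 = 1
s4 (pos 4,5,6,7): 0⊕1⊕1⊕1 = 1
Syndrome s4…s1 = 111 → error at position 7.
Flip position 7: 0010111 → 0010110

0010110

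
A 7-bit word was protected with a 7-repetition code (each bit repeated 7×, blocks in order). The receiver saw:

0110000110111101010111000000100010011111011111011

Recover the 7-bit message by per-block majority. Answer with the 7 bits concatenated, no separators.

0110011

Block 1 (0110000): 2 ones → 0
Block 2 (1101111): 6 ones → 1
Block 3 (0101011): 4 ones → 1
Block 4 (1000000): 1 one → 0
Block 5 (1000100): 2 ones → 0
Block 6 (1111101): 6 ones → 1
Block 7 (1111011): 6 ones → 1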